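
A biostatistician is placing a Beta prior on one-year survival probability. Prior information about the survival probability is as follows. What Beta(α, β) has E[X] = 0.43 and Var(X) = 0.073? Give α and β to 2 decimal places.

α = 1.01, β = 1.34

By moment matching, α+β = μ(1−μ)/σ² − 1 = (0.43·0.57)/0.073 − 1 = 3.3575 − 1 = 2.3575.
Since α/(α+β) = μ, α = 0.43·2.3575 = 1.01 and β = 0.57·2.3575 = 1.34.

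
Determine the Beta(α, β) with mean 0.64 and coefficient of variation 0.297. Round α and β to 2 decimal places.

σ = CV·μ = 0.297×0.64 = 0.19008, so σ² = 0.036130.
s+1 = μ(1−μ)/σ² = 0.2304/0.036130 = 6.3769, so s = α+β = 5.3769.
α = μs = 3.44, β = (1−μ)s = 1.94.

α = 3.44, β = 1.94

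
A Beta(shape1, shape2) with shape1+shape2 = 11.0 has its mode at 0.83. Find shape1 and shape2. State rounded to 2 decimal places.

shape1 = 8.47, shape2 = 2.53

Since the density peak of Beta(shape1,shape2) is at (shape1−1)/(shape1+shape2−2),
shape1 = 1 + 0.83(11.0−2) = 8.47 and shape2 = 11.0 − 8.47 = 2.53.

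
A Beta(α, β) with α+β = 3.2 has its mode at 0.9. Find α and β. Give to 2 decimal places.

α = 2.08, β = 1.12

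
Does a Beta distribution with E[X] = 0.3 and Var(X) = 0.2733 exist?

The Beta variance bound is σ² < μ(1−μ).
Here μ(1−μ) = 0.3×0.7 = 0.21, and 0.2733 ≥ 0.21.

No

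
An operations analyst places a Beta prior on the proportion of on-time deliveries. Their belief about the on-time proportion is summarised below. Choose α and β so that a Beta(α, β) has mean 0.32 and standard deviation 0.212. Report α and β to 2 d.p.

Variance = 0.212² = 0.044944. The moment-matching identity α+β = μ(1−μ)/Var − 1 gives
α+β = 0.2176/0.044944 − 1 = 3.8416, so α = μ·3.8416 = 1.23 and β = (1−μ)·3.8416 = 2.61.

α = 1.23, β = 2.61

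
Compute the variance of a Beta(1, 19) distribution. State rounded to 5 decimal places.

Var = αβ/[(α+β)²(α+β+1)] = (1×19)/(20²×21) = 19/8400 = 0.00226.

0.00226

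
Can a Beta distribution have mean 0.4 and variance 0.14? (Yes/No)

Yes

A Beta with mean μ has variance μ(1−μ)/(α+β+1) < μ(1−μ).
Here μ(1−μ) = 0.4×0.6 = 0.24, and 0.14 < 0.24.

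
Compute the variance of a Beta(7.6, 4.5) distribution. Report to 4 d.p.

α+β = 12.1 and αβ = 34.20, so Var = αβ/[(α+β)²(α+β+1)] = 34.20/1917.971 = 0.0178.

0.0178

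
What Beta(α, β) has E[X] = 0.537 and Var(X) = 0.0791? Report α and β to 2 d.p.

Let s = α+β. The Beta variance is μ(1−μ)/(s+1).
So s+1 = μ(1−μ)/σ² = (0.537×0.463)/0.0791 = 0.248631/0.0791 = 3.1432, giving s = 2.1432.
Then α = μs = 0.537×2.1432 = 1.15 and β = (1−μ)s = 0.463×2.1432 = 0.99.

α = 1.15, β = 0.99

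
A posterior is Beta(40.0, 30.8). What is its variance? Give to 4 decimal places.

μ = 40.0/70.8 = 0.564972; Var = μ(1−μ)/(α+β+1) = 0.2457787/71.8 = 0.0034.

0.0034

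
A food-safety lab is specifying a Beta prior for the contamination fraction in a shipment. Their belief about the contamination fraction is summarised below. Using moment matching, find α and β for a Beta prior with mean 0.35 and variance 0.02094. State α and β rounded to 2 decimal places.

By moment matching, α+β = μ(1−μ)/σ² − 1 = (0.35·0.65)/0.02094 − 1 = 10.8644 − 1 = 9.8644.
Since α/(α+β) = μ, α = 0.35·9.8644 = 3.45 and β = 0.65·9.8644 = 6.41.

α = 3.45, β = 6.41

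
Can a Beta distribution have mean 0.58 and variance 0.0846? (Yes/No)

For any Beta, Var(X) < E[X]·(1−E[X]).
Here μ(1−μ) = 0.58×0.42 = 0.2436, and 0.0846 < 0.2436.

Yes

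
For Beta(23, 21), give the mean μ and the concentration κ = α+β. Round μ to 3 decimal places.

μ = 0.523, κ = 44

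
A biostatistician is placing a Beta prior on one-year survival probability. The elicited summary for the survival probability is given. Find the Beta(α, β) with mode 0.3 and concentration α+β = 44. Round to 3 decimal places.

α = 13.600, β = 30.400

Since the density peak of Beta(α,β) is at (α−1)/(α+β−2),
α = 1 + 0.3(44−2) = 13.600 and β = 44 − 13.600 = 30.400.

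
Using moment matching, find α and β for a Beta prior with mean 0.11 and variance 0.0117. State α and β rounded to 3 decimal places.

α = 0.810, β = 6.557

By moment matching, α+β = μ(1−μ)/σ² − 1 = (0.11·0.89)/0.0117 − 1 = 8.3675 − 1 = 7.3675.
Since α/(α+β) = μ, α = 0.11·7.3675 = 0.810 and β = 0.89·7.3675 = 6.557.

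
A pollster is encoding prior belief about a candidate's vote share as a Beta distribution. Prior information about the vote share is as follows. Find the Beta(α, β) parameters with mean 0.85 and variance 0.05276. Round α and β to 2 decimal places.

α = 1.20, β = 0.21

By moment matching, α+β = μ(1−μ)/σ² − 1 = (0.85·0.15)/0.05276 − 1 = 2.4166 − 1 = 1.4166.
Since α/(α+β) = μ, α = 0.85·1.4166 = 1.20 and β = 0.15·1.4166 = 0.21.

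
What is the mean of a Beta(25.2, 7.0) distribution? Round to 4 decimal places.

E[X] = α/(α+β) = 25.2/32.2 = 0.7826.

0.7826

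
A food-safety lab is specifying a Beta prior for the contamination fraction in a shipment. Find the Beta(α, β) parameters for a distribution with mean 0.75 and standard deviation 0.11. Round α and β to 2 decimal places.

α = 10.87, β = 3.62

Variance = 0.11² = 0.0121. The moment-matching identity α+β = μ(1−μ)/Var − 1 gives
α+β = 0.1875/0.0121 − 1 = 14.4959, so α = μ·14.4959 = 10.87 and β = (1−μ)·14.4959 = 3.62.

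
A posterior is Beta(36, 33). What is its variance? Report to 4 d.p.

Var = αβ/[(α+β)²(α+β+1)] = (36×33)/(69²×70) = 1188/333270 = 0.0036.

0.0036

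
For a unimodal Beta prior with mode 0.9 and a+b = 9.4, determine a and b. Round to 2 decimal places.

a = 7.66, b = 1.74

For a,b>1 the mode is (a−1)/(a+b−2), so a = mode·(κ−2)+1 = 0.9×7.4+1 = 7.66.
And b = (1−mode)·(κ−2)+1 = 0.1×7.4+1 = 1.74.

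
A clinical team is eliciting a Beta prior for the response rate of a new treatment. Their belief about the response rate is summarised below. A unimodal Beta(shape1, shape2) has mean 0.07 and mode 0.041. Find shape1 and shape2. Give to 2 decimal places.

shape1 = 2.22, shape2 = 29.44

Let s = shape1+shape2. Mean gives shape1 = μs = 0.07s; mode gives (shape1−1)/(s−2) = 0.041.
Substituting: 0.07s − 1 = 0.041(s−2) = 0.041s − 0.082, so 0.029s = 0.918 and s = 31.6552.
Then shape1 = 0.07×31.6552 = 2.22 and shape2 = s−shape1 = 29.44.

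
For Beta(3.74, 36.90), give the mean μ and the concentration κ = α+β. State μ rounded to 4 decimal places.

μ = 0.0920, κ = 40.64

κ = α+β = 3.74+36.90 = 40.64; μ = α/κ = 3.74/40.64 = 0.0920.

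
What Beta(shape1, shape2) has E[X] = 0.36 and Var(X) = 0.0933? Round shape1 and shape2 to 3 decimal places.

shape1 = 0.529, shape2 = 0.940

By moment matching, shape1+shape2 = μ(1−μ)/σ² − 1 = (0.36·0.64)/0.0933 − 1 = 2.4695 − 1 = 1.4695.
Since shape1/(shape1+shape2) = μ, shape1 = 0.36·1.4695 = 0.529 and shape2 = 0.64·1.4695 = 0.940.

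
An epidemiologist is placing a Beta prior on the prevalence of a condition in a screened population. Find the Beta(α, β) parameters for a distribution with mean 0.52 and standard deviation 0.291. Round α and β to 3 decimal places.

Variance = 0.291² = 0.084681. The moment-matching identity α+β = μ(1−μ)/Var − 1 gives
α+β = 0.2496/0.084681 − 1 = 1.9475, so α = μ·1.9475 = 1.013 and β = (1−μ)·1.9475 = 0.935.

α = 1.013, β = 0.935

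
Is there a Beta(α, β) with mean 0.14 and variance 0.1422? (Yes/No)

No

A Beta with mean μ has variance μ(1−μ)/(α+β+1) < μ(1−μ).
Here μ(1−μ) = 0.14×0.86 = 0.1204, and 0.1422 ≥ 0.1204.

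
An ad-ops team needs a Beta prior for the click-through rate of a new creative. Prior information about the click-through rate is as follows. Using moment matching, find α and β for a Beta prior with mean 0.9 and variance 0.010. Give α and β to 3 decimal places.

α = 7.200, β = 0.800

By moment matching, α+β = μ(1−μ)/σ² − 1 = (0.9·0.1)/0.010 − 1 = 9.0000 − 1 = 8.0000.
Since α/(α+β) = μ, α = 0.9·8.0000 = 7.200 and β = 0.1·8.0000 = 0.800.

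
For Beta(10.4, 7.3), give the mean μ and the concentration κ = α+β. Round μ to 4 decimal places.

κ = α+β = 10.4+7.3 = 17.7; μ = α/κ = 10.4/17.7 = 0.5876.

μ = 0.5876, κ = 17.7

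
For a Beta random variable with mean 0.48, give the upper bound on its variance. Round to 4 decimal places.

Var = μ(1−μ)/(α+β+1), which approaches μ(1−μ) as α+β → 0.
So the supremum is μ(1−μ) = 0.48×0.52 = 0.2496.

0.2496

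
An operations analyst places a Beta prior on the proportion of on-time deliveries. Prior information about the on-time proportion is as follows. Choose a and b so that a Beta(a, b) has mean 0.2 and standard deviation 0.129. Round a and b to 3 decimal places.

a = 1.723, b = 6.892

σ² = 0.129² = 0.016641.
With s = a+b, Var = μ(1−μ)/(s+1), so s+1 = (0.2×0.8)/0.016641 = 9.6148 and s = 8.6148.
a = μs = 1.723, b = (1−μ)s = 6.892.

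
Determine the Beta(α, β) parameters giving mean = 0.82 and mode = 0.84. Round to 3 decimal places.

α = 27.880, β = 6.120

Let s = α+β. Mean gives α = μs = 0.82s; mode gives (α−1)/(s−2) = 0.84.
Substituting: 0.82s − 1 = 0.84(s−2) = 0.84s − 1.68, so -0.02s = -0.68 and s = 34.0000.
Then α = 0.82×34.0000 = 27.880 and β = s−α = 6.120.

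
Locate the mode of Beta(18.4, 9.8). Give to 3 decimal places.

0.664

With α,β > 1, mode = (α−1)/(α+β−2) = 17.4/26.2 = 0.664.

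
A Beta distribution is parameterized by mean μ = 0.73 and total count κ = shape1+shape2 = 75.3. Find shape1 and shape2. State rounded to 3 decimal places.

Split κ in proportion μ : (1−μ): shape1 = 0.73·75.3 = 54.969, shape2 = 75.3 − 54.969 = 20.331.

shape1 = 54.969, shape2 = 20.331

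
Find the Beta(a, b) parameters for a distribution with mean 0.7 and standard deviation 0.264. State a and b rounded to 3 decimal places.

σ² = 0.264² = 0.069696.
With s = a+b, Var = μ(1−μ)/(s+1), so s+1 = (0.7×0.3)/0.069696 = 3.0131 and s = 2.0131.
a = μs = 1.409, b = (1−μ)s = 0.604.

a = 1.409, b = 0.604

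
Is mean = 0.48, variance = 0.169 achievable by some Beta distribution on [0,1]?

Yes

The Beta variance bound is σ² < μ(1−μ).
Here μ(1−μ) = 0.48×0.52 = 0.2496, and 0.169 < 0.2496.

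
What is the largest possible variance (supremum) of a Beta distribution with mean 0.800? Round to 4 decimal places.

Var = μ(1−μ)/(α+β+1), which approaches μ(1−μ) as α+β → 0.
So the supremum is μ(1−μ) = 0.800×0.200 = 0.1600.

0.1600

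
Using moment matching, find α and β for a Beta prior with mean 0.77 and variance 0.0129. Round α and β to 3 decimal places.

α = 9.801, β = 2.928

By moment matching, α+β = μ(1−μ)/σ² − 1 = (0.77·0.23)/0.0129 − 1 = 13.7287 − 1 = 12.7287.
Since α/(α+β) = μ, α = 0.77·12.7287 = 9.801 and β = 0.23·12.7287 = 2.928.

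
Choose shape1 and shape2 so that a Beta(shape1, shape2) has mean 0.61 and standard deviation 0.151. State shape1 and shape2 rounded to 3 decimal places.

shape1 = 5.755, shape2 = 3.679

σ² = 0.151² = 0.022801.
With s = shape1+shape2, Var = μ(1−μ)/(s+1), so s+1 = (0.61×0.39)/0.022801 = 10.4338 and s = 9.4338.
shape1 = μs = 5.755, shape2 = (1−μ)s = 3.679.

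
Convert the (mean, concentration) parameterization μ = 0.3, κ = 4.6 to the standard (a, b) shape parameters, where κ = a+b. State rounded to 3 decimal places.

a = 1.380, b = 3.220

a = μκ = 0.3×4.6 = 1.380 and b = (1−μ)κ = 0.7×4.6 = 3.220.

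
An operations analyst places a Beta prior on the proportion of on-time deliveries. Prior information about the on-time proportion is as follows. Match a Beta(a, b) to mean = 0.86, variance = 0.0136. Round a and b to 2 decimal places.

By moment matching, a+b = μ(1−μ)/σ² − 1 = (0.86·0.14)/0.0136 − 1 = 8.8529 − 1 = 7.8529.
Since a/(a+b) = μ, a = 0.86·7.8529 = 6.75 and b = 0.14·7.8529 = 1.10.

a = 6.75, b = 1.10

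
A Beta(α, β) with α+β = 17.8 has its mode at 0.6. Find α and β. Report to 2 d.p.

α = 10.48, β = 7.32

Mode = (α−1)/(κ−2) with κ = α+β, so α−1 = 0.6·15.8 = 9.48.
α = 10.48; β = κ − α = 7.32.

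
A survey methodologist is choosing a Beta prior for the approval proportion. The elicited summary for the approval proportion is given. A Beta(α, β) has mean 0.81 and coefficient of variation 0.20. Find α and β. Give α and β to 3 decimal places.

Var = (CV·μ)² = (0.20×0.81)² = 0.026244.
α+β = μ(1−μ)/Var − 1 = 0.1539/0.026244 − 1 = 4.8642.
Thus α = 0.81·4.8642 = 3.940 and β = 0.19·4.8642 = 0.924.

α = 3.940, β = 0.924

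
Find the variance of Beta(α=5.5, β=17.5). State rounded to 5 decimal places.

0.00758

α+β = 23.0 and αβ = 96.25, so Var = αβ/[(α+β)²(α+β+1)] = 96.25/12696.000 = 0.00758.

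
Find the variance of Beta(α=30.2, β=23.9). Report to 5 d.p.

Var = αβ/[(α+β)²(α+β+1)] = (30.2×23.9)/(54.1²×55.1) = 721.78/161267.231 = 0.00448.

0.00448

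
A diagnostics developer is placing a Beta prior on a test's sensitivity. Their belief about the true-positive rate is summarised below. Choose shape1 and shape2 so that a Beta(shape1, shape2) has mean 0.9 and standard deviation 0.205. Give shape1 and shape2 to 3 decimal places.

shape1 = 1.027, shape2 = 0.114

σ² = 0.205² = 0.042025.
With s = shape1+shape2, Var = μ(1−μ)/(s+1), so s+1 = (0.9×0.1)/0.042025 = 2.1416 and s = 1.1416.
shape1 = μs = 1.027, shape2 = (1−μ)s = 0.114.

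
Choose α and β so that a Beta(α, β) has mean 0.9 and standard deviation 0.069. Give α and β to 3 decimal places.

σ² = 0.069² = 0.004761.
With s = α+β, Var = μ(1−μ)/(s+1), so s+1 = (0.9×0.1)/0.004761 = 18.9036 and s = 17.9036.
α = μs = 16.113, β = (1−μ)s = 1.790.

α = 16.113, β = 1.790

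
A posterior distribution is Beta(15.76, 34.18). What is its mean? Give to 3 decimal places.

The Beta mean is α/(α+β) = 15.76/(15.76+34.18) = 0.316.

0.316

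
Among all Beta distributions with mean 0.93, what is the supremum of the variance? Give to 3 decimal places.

0.065

For fixed mean μ the Beta variance is μ(1−μ)/(α+β+1), increasing as α+β decreases.
Its least upper bound (not attained) is μ(1−μ) = 0.93·0.07 = 0.065.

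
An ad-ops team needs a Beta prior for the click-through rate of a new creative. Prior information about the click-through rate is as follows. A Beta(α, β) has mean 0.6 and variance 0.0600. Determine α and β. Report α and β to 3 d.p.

α = 1.800, β = 1.200

Let s = α+β. The Beta variance is μ(1−μ)/(s+1).
So s+1 = μ(1−μ)/σ² = (0.6×0.4)/0.0600 = 0.24/0.0600 = 4.0000, giving s = 3.0000.
Then α = μs = 0.6×3.0000 = 1.800 and β = (1−μ)s = 0.4×3.0000 = 1.200.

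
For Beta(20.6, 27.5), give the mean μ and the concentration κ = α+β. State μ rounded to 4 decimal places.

μ = 0.4283, κ = 48.1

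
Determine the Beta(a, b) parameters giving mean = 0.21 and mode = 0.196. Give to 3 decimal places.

a = 9.120, b = 34.309

With s = a+b: μ = a/s and mode = (a−1)/(s−2). Eliminating a = μs,
μs − 1 = m(s−2) ⇒ s(μ−m) = 1−2m ⇒ s = 0.608/0.014 = 43.4286.
So a = μs = 9.120, b = (1−μ)s = 34.309.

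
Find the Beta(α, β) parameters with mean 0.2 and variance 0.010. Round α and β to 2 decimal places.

α = 3.00, β = 12.00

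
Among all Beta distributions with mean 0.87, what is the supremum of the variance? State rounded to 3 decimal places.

0.113

For fixed mean μ the Beta variance is μ(1−μ)/(α+β+1), increasing as α+β decreases.
Its least upper bound (not attained) is μ(1−μ) = 0.87·0.13 = 0.113.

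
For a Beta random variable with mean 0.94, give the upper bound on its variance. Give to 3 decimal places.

For fixed mean μ the Beta variance is μ(1−μ)/(α+β+1), increasing as α+β decreases.
Its least upper bound (not attained) is μ(1−μ) = 0.94·0.06 = 0.056.

0.056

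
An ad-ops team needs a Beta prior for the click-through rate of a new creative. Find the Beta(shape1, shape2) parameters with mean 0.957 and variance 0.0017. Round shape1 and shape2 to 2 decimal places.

shape1 = 22.21, shape2 = 1.00

By moment matching, shape1+shape2 = μ(1−μ)/σ² − 1 = (0.957·0.043)/0.0017 − 1 = 24.2065 − 1 = 23.2065.
Since shape1/(shape1+shape2) = μ, shape1 = 0.957·23.2065 = 22.21 and shape2 = 0.043·23.2065 = 1.00.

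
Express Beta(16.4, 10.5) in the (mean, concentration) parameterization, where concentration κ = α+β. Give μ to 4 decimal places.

μ = 0.6097, κ = 26.9

κ = α+β = 16.4+10.5 = 26.9; μ = α/κ = 16.4/26.9 = 0.6097.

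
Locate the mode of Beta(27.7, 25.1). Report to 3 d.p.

0.526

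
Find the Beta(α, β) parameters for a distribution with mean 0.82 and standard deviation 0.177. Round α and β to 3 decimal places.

α = 3.043, β = 0.668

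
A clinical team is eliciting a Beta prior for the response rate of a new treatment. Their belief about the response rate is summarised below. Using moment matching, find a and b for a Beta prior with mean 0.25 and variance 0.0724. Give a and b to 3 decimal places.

Write ν = a+b; then a = μν and Var = μ(1−μ)/(ν+1).
ν = μ(1−μ)/Var − 1 = 0.1875/0.0724 − 1 = 1.5898.
a = 0.25·1.5898 = 0.397, b = 0.75·1.5898 = 1.192.

a = 0.397, b = 1.192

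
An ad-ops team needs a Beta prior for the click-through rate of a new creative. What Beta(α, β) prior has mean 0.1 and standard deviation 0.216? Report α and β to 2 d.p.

Variance = 0.216² = 0.046656. The moment-matching identity α+β = μ(1−μ)/Var − 1 gives
α+β = 0.09/0.046656 − 1 = 0.9290, so α = μ·0.9290 = 0.09 and β = (1−μ)·0.9290 = 0.84.

α = 0.09, β = 0.84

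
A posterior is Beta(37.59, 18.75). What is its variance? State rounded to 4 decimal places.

0.0039

α+β = 56.34 and αβ = 704.8125, so Var = αβ/[(α+β)²(α+β+1)] = 704.8125/182008.375704 = 0.0039.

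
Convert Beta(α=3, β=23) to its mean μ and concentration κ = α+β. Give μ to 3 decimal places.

κ = α+β = 3+23 = 26; μ = α/κ = 3/26 = 0.115.

μ = 0.115, κ = 26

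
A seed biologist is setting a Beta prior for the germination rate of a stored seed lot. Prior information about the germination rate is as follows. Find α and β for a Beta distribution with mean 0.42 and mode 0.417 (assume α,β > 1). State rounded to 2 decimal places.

Let s = α+β. Mean gives α = μs = 0.42s; mode gives (α−1)/(s−2) = 0.417.
Substituting: 0.42s − 1 = 0.417(s−2) = 0.417s − 0.834, so 0.003s = 0.166 and s = 55.3333.
Then α = 0.42×55.3333 = 23.24 and β = s−α = 32.09.

α = 23.24, β = 32.09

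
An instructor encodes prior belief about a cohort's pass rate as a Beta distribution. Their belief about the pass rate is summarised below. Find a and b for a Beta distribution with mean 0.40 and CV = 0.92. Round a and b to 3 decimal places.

a = 0.309, b = 0.463

σ = CV·μ = 0.92×0.40 = 0.36800, so σ² = 0.135424.
s+1 = μ(1−μ)/σ² = 0.2400/0.135424 = 1.7722, so s = a+b = 0.7722.
a = μs = 0.309, b = (1−μ)s = 0.463.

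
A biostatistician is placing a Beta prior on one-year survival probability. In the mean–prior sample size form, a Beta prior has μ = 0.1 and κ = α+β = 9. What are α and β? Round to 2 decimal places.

α = 0.90, β = 8.10

α = μκ = 0.1×9 = 0.90 and β = (1−μ)κ = 0.9×9 = 8.10.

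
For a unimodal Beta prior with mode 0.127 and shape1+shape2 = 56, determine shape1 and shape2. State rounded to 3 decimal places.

shape1 = 7.858, shape2 = 48.142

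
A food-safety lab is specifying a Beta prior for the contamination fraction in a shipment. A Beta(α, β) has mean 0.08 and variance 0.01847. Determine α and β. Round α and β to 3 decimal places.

By moment matching, α+β = μ(1−μ)/σ² − 1 = (0.08·0.92)/0.01847 − 1 = 3.9848 − 1 = 2.9848.
Since α/(α+β) = μ, α = 0.08·2.9848 = 0.239 and β = 0.92·2.9848 = 2.746.

α = 0.239, β = 2.746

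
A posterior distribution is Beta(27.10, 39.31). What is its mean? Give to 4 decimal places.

The Beta mean is α/(α+β) = 27.10/(27.10+39.31) = 0.4081.

0.4081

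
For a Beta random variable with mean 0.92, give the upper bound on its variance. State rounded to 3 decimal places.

For fixed mean μ the Beta variance is μ(1−μ)/(α+β+1), increasing as α+β decreases.
Its least upper bound (not attained) is μ(1−μ) = 0.92·0.08 = 0.074.

0.074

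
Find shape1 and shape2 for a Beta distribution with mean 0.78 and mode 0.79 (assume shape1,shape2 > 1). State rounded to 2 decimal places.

With s = shape1+shape2: μ = shape1/s and mode = (shape1−1)/(s−2). Eliminating shape1 = μs,
μs − 1 = m(s−2) ⇒ s(μ−m) = 1−2m ⇒ s = -0.58/-0.01 = 58.0000.
So shape1 = μs = 45.24, shape2 = (1−μ)s = 12.76.

shape1 = 45.24, shape2 = 12.76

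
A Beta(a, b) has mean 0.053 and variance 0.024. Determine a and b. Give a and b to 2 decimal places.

a = 0.06, b = 1.03

By moment matching, a+b = μ(1−μ)/σ² − 1 = (0.053·0.947)/0.024 − 1 = 2.0913 − 1 = 1.0913.
Since a/(a+b) = μ, a = 0.053·1.0913 = 0.06 and b = 0.947·1.0913 = 1.03.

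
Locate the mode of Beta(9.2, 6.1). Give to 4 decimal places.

With α,β > 1, mode = (α−1)/(α+β−2) = 8.2/13.3 = 0.6165.

0.6165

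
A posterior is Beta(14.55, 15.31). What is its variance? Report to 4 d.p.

0.0081

μ = 14.55/29.86 = 0.487274; Var = μ(1−μ)/(α+β+1) = 0.2498380/30.86 = 0.0081.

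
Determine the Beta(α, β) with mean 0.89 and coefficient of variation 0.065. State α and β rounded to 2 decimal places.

Var = (CV·μ)² = (0.065×0.89)² = 0.003347.
α+β = μ(1−μ)/Var − 1 = 0.0979/0.003347 − 1 = 28.2534.
Thus α = 0.89·28.2534 = 25.15 and β = 0.11·28.2534 = 3.11.

α = 25.15, β = 3.11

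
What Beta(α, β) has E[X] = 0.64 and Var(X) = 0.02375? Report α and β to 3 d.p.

α = 5.569, β = 3.132

Write ν = α+β; then α = μν and Var = μ(1−μ)/(ν+1).
ν = μ(1−μ)/Var − 1 = 0.2304/0.02375 − 1 = 8.7011.
α = 0.64·8.7011 = 5.569, β = 0.36·8.7011 = 3.132.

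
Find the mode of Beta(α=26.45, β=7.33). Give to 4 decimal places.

0.8008

The density x^(α−1)(1−x)^(β−1) is maximised at (α−1)/(α+β−2) = 25.45/31.78 = 0.8008.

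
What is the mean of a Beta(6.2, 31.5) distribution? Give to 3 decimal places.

0.164

The Beta mean is α/(α+β) = 6.2/(6.2+31.5) = 0.164.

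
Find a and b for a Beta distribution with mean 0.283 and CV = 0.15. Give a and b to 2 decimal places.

σ = CV·μ = 0.15×0.283 = 0.04245, so σ² = 0.001802.
s+1 = μ(1−μ)/σ² = 0.202911/0.001802 = 112.6031, so s = a+b = 111.6031.
a = μs = 31.58, b = (1−μ)s = 80.02.

a = 31.58, b = 80.02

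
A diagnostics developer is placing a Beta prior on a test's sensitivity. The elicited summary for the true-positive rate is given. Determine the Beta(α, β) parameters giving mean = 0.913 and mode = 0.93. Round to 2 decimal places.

α = 46.19, β = 4.40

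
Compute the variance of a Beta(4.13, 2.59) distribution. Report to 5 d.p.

0.03068

α+β = 6.72 and αβ = 10.6967, so Var = αβ/[(α+β)²(α+β+1)] = 10.6967/348.622848 = 0.03068.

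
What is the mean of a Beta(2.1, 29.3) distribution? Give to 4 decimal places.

E[X] = α/(α+β) = 2.1/31.4 = 0.0669.

0.0669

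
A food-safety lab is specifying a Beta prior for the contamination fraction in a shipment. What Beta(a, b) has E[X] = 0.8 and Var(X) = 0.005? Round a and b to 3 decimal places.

a = 24.800, b = 6.200

Write ν = a+b; then a = μν and Var = μ(1−μ)/(ν+1).
ν = μ(1−μ)/Var − 1 = 0.16/0.005 − 1 = 31.0000.
a = 0.8·31.0000 = 24.800, b = 0.2·31.0000 = 6.200.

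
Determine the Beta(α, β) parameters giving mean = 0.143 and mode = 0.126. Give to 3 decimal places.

With s = α+β: μ = α/s and mode = (α−1)/(s−2). Eliminating α = μs,
μs − 1 = m(s−2) ⇒ s(μ−m) = 1−2m ⇒ s = 0.748/0.017 = 44.0000.
So α = μs = 6.292, β = (1−μ)s = 37.708.

α = 6.292, β = 37.708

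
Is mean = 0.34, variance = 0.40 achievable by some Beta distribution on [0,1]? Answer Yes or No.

For any Beta, Var(X) < E[X]·(1−E[X]).
Here μ(1−μ) = 0.34×0.66 = 0.2244, and 0.40 ≥ 0.2244.

No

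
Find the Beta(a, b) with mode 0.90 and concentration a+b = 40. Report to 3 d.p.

For a,b>1 the mode is (a−1)/(a+b−2), so a = mode·(κ−2)+1 = 0.90×38+1 = 35.200.
And b = (1−mode)·(κ−2)+1 = 0.10×38+1 = 4.800.

a = 35.200, b = 4.800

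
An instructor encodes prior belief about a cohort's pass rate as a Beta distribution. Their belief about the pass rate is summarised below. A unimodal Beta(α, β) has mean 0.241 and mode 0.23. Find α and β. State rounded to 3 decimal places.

Let s = α+β. Mean gives α = μs = 0.241s; mode gives (α−1)/(s−2) = 0.23.
Substituting: 0.241s − 1 = 0.23(s−2) = 0.23s − 0.46, so 0.011s = 0.54 and s = 49.0909.
Then α = 0.241×49.0909 = 11.831 and β = s−α = 37.260.

α = 11.831, β = 37.260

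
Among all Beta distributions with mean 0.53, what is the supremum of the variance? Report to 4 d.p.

Var = μ(1−μ)/(α+β+1), which approaches μ(1−μ) as α+β → 0.
So the supremum is μ(1−μ) = 0.53×0.47 = 0.2491.

0.2491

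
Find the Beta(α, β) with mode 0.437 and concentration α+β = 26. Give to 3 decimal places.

α = 11.488, β = 14.512

Mode = (α−1)/(κ−2) with κ = α+β, so α−1 = 0.437·24 = 10.488.
α = 11.488; β = κ − α = 14.512.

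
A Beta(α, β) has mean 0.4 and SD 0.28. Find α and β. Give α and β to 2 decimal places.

First σ² = 0.0784. Setting α = μn, β = (1−μ)n with n = α+β,
μ(1−μ)/(n+1) = 0.0784 ⇒ n+1 = 0.24/0.0784 = 3.0612 ⇒ n = 2.0612.
Hence α = 0.4×2.0612 = 0.82, β = 0.6×2.0612 = 1.24.

α = 0.82, β = 1.24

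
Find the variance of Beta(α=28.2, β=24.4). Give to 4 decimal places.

Var = αβ/[(α+β)²(α+β+1)] = (28.2×24.4)/(52.6²×53.6) = 688.08/148298.336 = 0.0046.

0.0046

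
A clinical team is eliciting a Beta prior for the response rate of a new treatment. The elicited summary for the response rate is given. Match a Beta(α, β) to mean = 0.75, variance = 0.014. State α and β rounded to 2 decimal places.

α = 9.29, β = 3.10

Write ν = α+β; then α = μν and Var = μ(1−μ)/(ν+1).
ν = μ(1−μ)/Var − 1 = 0.1875/0.014 − 1 = 12.3929.
α = 0.75·12.3929 = 9.29, β = 0.25·12.3929 = 3.10.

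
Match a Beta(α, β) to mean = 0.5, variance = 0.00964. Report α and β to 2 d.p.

α = 12.47, β = 12.47

By moment matching, α+β = μ(1−μ)/σ² − 1 = (0.5·0.5)/0.00964 − 1 = 25.9336 − 1 = 24.9336.
Since α/(α+β) = μ, α = 0.5·24.9336 = 12.47 and β = 0.5·24.9336 = 12.47.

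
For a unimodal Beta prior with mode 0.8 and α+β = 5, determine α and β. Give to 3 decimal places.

Since the density peak of Beta(α,β) is at (α−1)/(α+β−2),
α = 1 + 0.8(5−2) = 3.400 and β = 5 − 3.400 = 1.600.

α = 3.400, β = 1.600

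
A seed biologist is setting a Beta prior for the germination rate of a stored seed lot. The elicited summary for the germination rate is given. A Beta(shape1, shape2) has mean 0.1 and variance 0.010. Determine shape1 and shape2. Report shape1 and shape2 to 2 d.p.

Write ν = shape1+shape2; then shape1 = μν and Var = μ(1−μ)/(ν+1).
ν = μ(1−μ)/Var − 1 = 0.09/0.010 − 1 = 8.0000.
shape1 = 0.1·8.0000 = 0.80, shape2 = 0.9·8.0000 = 7.20.

shape1 = 0.80, shape2 = 7.20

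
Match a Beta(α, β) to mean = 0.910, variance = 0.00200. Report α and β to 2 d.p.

α = 36.35, β = 3.60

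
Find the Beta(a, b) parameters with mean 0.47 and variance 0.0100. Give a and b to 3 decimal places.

Write ν = a+b; then a = μν and Var = μ(1−μ)/(ν+1).
ν = μ(1−μ)/Var − 1 = 0.2491/0.0100 − 1 = 23.9100.
a = 0.47·23.9100 = 11.238, b = 0.53·23.9100 = 12.672.

a = 11.238, b = 12.672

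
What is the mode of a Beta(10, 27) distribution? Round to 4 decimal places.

With α,β > 1, mode = (α−1)/(α+β−2) = 9/35 = 0.2571.

0.2571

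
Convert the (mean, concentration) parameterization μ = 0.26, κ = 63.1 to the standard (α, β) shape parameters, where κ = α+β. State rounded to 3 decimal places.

Split κ in proportion μ : (1−μ): α = 0.26·63.1 = 16.406, β = 63.1 − 16.406 = 46.694.

α = 16.406, β = 46.694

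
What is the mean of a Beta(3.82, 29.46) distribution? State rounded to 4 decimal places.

0.1148

The Beta mean is α/(α+β) = 3.82/(3.82+29.46) = 0.1148.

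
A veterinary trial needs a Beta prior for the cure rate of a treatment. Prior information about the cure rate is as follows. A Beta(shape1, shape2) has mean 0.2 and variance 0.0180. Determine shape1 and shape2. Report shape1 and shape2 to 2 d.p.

By moment matching, shape1+shape2 = μ(1−μ)/σ² − 1 = (0.2·0.8)/0.0180 − 1 = 8.8889 − 1 = 7.8889.
Since shape1/(shape1+shape2) = μ, shape1 = 0.2·7.8889 = 1.58 and shape2 = 0.8·7.8889 = 6.31.

shape1 = 1.58, shape2 = 6.31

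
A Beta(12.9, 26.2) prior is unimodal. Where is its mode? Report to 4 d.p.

0.3208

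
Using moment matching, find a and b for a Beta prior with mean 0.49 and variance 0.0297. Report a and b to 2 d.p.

a = 3.63, b = 3.78

Let s = a+b. The Beta variance is μ(1−μ)/(s+1).
So s+1 = μ(1−μ)/σ² = (0.49×0.51)/0.0297 = 0.2499/0.0297 = 8.4141, giving s = 7.4141.
Then a = μs = 0.49×7.4141 = 3.63 and b = (1−μ)s = 0.51×7.4141 = 3.78.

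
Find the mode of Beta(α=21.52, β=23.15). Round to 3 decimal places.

The density x^(α−1)(1−x)^(β−1) is maximised at (α−1)/(α+β−2) = 20.52/42.67 = 0.481.

0.481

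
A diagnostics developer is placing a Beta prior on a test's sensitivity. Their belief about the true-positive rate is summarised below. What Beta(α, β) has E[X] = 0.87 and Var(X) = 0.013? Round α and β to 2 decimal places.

Let s = α+β. The Beta variance is μ(1−μ)/(s+1).
So s+1 = μ(1−μ)/σ² = (0.87×0.13)/0.013 = 0.1131/0.013 = 8.7000, giving s = 7.7000.
Then α = μs = 0.87×7.7000 = 6.70 and β = (1−μ)s = 0.13×7.7000 = 1.00.

α = 6.70, β = 1.00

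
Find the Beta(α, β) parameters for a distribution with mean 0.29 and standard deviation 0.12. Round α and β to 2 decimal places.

First σ² = 0.0144. Setting α = μn, β = (1−μ)n with n = α+β,
μ(1−μ)/(n+1) = 0.0144 ⇒ n+1 = 0.2059/0.0144 = 14.2986 ⇒ n = 13.2986.
Hence α = 0.29×13.2986 = 3.86, β = 0.71×13.2986 = 9.44.

α = 3.86, β = 9.44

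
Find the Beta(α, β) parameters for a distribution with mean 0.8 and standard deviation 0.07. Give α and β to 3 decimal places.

α = 25.322, β = 6.331

Variance = 0.07² = 0.0049. The moment-matching identity α+β = μ(1−μ)/Var − 1 gives
α+β = 0.16/0.0049 − 1 = 31.6531, so α = μ·31.6531 = 25.322 and β = (1−μ)·31.6531 = 6.331.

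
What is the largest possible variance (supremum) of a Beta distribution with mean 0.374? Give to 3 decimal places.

0.234

For fixed mean μ the Beta variance is μ(1−μ)/(α+β+1), increasing as α+β decreases.
Its least upper bound (not attained) is μ(1−μ) = 0.374·0.626 = 0.234.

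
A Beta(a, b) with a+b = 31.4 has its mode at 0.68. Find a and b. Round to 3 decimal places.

a = 20.992, b = 10.408

Mode = (a−1)/(κ−2) with κ = a+b, so a−1 = 0.68·29.4 = 19.992.
a = 20.992; b = κ − a = 10.408.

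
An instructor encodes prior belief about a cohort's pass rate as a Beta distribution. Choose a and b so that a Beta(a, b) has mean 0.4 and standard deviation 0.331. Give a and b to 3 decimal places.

a = 0.476, b = 0.714

First σ² = 0.109561. Setting a = μn, b = (1−μ)n with n = a+b,
μ(1−μ)/(n+1) = 0.109561 ⇒ n+1 = 0.24/0.109561 = 2.1906 ⇒ n = 1.1906.
Hence a = 0.4×1.1906 = 0.476, b = 0.6×1.1906 = 0.714.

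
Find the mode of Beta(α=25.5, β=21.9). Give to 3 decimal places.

0.540

With α,β > 1, mode = (α−1)/(α+β−2) = 24.5/45.4 = 0.540.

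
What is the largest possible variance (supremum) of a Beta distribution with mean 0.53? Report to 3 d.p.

0.249

For fixed mean μ the Beta variance is μ(1−μ)/(α+β+1), increasing as α+β decreases.
Its least upper bound (not attained) is μ(1−μ) = 0.53·0.47 = 0.249.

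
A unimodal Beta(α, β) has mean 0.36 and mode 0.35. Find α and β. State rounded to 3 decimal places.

With s = α+β: μ = α/s and mode = (α−1)/(s−2). Eliminating α = μs,
μs − 1 = m(s−2) ⇒ s(μ−m) = 1−2m ⇒ s = 0.30/0.01 = 30.0000.
So α = μs = 10.800, β = (1−μ)s = 19.200.

α = 10.800, β = 19.200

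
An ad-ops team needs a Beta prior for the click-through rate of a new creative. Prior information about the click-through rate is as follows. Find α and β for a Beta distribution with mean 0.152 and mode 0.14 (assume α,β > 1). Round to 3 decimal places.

α = 9.120, β = 50.880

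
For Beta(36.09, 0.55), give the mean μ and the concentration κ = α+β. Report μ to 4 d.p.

κ = α+β = 36.09+0.55 = 36.64; μ = α/κ = 36.09/36.64 = 0.9850.

μ = 0.9850, κ = 36.64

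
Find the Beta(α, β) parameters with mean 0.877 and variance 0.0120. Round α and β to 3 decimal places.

α = 7.007, β = 0.983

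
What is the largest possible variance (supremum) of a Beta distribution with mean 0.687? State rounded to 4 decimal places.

0.2150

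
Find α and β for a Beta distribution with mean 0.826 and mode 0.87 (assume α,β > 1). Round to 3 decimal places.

α = 13.892, β = 2.926

With s = α+β: μ = α/s and mode = (α−1)/(s−2). Eliminating α = μs,
μs − 1 = m(s−2) ⇒ s(μ−m) = 1−2m ⇒ s = -0.74/-0.044 = 16.8182.
So α = μs = 13.892, β = (1−μ)s = 2.926.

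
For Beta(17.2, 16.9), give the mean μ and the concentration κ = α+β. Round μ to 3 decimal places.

κ = α+β = 17.2+16.9 = 34.1; μ = α/κ = 17.2/34.1 = 0.504.

μ = 0.504, κ = 34.1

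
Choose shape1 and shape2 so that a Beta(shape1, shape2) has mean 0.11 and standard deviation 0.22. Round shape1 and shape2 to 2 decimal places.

shape1 = 0.11, shape2 = 0.91

First σ² = 0.0484. Setting shape1 = μn, shape2 = (1−μ)n with n = shape1+shape2,
μ(1−μ)/(n+1) = 0.0484 ⇒ n+1 = 0.0979/0.0484 = 2.0227 ⇒ n = 1.0227.
Hence shape1 = 0.11×1.0227 = 0.11, shape2 = 0.89×1.0227 = 0.91.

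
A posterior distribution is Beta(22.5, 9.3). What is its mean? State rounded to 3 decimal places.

E[X] = α/(α+β) = 22.5/31.8 = 0.708.

0.708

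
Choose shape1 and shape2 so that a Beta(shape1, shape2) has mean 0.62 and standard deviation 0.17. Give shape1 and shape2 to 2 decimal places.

shape1 = 4.43, shape2 = 2.72

σ² = 0.17² = 0.0289.
With s = shape1+shape2, Var = μ(1−μ)/(s+1), so s+1 = (0.62×0.38)/0.0289 = 8.1522 and s = 7.1522.
shape1 = μs = 4.43, shape2 = (1−μ)s = 2.72.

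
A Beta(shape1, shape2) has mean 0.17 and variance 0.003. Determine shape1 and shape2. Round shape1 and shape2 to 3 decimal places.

Write ν = shape1+shape2; then shape1 = μν and Var = μ(1−μ)/(ν+1).
ν = μ(1−μ)/Var − 1 = 0.1411/0.003 − 1 = 46.0333.
shape1 = 0.17·46.0333 = 7.826, shape2 = 0.83·46.0333 = 38.208.

shape1 = 7.826, shape2 = 38.208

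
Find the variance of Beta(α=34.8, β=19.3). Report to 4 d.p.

μ = 34.8/54.1 = 0.643253; Var = μ(1−μ)/(α+β+1) = 0.2294785/55.1 = 0.0042.

0.0042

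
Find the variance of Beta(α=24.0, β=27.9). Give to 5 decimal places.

0.00470

Var = αβ/[(α+β)²(α+β+1)] = (24.0×27.9)/(51.9²×52.9) = 669.60/142491.969 = 0.00470.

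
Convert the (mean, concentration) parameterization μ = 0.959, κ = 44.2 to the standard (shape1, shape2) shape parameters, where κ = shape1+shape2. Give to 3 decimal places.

shape1 = 42.388, shape2 = 1.812

Split κ in proportion μ : (1−μ): shape1 = 0.959·44.2 = 42.388, shape2 = 44.2 − 42.388 = 1.812.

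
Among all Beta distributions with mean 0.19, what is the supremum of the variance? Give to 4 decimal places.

0.1539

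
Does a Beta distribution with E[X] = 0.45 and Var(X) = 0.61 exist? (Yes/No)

No

A Beta with mean μ has variance μ(1−μ)/(α+β+1) < μ(1−μ).
Here μ(1−μ) = 0.45×0.55 = 0.2475, and 0.61 ≥ 0.2475.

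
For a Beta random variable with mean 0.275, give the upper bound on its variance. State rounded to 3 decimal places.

0.199

Var = μ(1−μ)/(α+β+1), which approaches μ(1−μ) as α+β → 0.
So the supremum is μ(1−μ) = 0.275×0.725 = 0.199.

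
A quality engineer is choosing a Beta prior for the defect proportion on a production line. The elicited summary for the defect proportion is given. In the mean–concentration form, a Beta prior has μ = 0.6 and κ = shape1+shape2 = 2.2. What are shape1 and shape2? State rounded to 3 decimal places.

shape1 = 1.320, shape2 = 0.880

Split κ in proportion μ : (1−μ): shape1 = 0.6·2.2 = 1.320, shape2 = 2.2 − 1.320 = 0.880.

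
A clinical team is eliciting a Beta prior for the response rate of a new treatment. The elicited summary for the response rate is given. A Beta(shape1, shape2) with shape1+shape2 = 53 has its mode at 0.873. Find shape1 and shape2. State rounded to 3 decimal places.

Since the density peak of Beta(shape1,shape2) is at (shape1−1)/(shape1+shape2−2),
shape1 = 1 + 0.873(53−2) = 45.523 and shape2 = 53 − 45.523 = 7.477.

shape1 = 45.523, shape2 = 7.477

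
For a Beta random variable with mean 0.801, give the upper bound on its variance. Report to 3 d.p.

Var = μ(1−μ)/(α+β+1), which approaches μ(1−μ) as α+β → 0.
So the supremum is μ(1−μ) = 0.801×0.199 = 0.159.

0.159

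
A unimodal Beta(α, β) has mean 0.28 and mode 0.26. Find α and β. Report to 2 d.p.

With s = α+β: μ = α/s and mode = (α−1)/(s−2). Eliminating α = μs,
μs − 1 = m(s−2) ⇒ s(μ−m) = 1−2m ⇒ s = 0.48/0.02 = 24.0000.
So α = μs = 6.72, β = (1−μ)s = 17.28.

α = 6.72, β = 17.28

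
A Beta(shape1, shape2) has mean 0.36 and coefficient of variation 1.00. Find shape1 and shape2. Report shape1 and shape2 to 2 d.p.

σ = CV·μ = 1.00×0.36 = 0.36000, so σ² = 0.129600.
s+1 = μ(1−μ)/σ² = 0.2304/0.129600 = 1.7778, so s = shape1+shape2 = 0.7778.
shape1 = μs = 0.28, shape2 = (1−μ)s = 0.50.

shape1 = 0.28, shape2 = 0.50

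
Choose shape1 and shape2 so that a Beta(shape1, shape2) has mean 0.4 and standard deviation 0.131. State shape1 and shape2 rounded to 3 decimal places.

First σ² = 0.017161. Setting shape1 = μn, shape2 = (1−μ)n with n = shape1+shape2,
μ(1−μ)/(n+1) = 0.017161 ⇒ n+1 = 0.24/0.017161 = 13.9852 ⇒ n = 12.9852.
Hence shape1 = 0.4×12.9852 = 5.194, shape2 = 0.6×12.9852 = 7.791.

shape1 = 5.194, shape2 = 7.791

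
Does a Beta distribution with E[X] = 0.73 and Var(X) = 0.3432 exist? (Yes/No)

No

The Beta variance bound is σ² < μ(1−μ).
Here μ(1−μ) = 0.73×0.27 = 0.1971, and 0.3432 ≥ 0.1971.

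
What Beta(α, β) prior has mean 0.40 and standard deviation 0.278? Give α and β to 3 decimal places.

First σ² = 0.077284. Setting α = μn, β = (1−μ)n with n = α+β,
μ(1−μ)/(n+1) = 0.077284 ⇒ n+1 = 0.2400/0.077284 = 3.1054 ⇒ n = 2.1054.
Hence α = 0.40×2.1054 = 0.842, β = 0.60×2.1054 = 1.263.

α = 0.842, β = 1.263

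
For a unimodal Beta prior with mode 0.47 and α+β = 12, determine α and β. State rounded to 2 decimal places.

For α,β>1 the mode is (α−1)/(α+β−2), so α = mode·(κ−2)+1 = 0.47×10+1 = 5.70.
And β = (1−mode)·(κ−2)+1 = 0.53×10+1 = 6.30.

α = 5.70, β = 6.30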